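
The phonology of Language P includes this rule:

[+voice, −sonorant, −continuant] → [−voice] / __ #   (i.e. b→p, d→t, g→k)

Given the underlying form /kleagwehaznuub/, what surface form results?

/b/ is a voiced stop in word-final position, so it devoices to [p].
Surface form: [kleagwehaznuup].

kleagwehaznuup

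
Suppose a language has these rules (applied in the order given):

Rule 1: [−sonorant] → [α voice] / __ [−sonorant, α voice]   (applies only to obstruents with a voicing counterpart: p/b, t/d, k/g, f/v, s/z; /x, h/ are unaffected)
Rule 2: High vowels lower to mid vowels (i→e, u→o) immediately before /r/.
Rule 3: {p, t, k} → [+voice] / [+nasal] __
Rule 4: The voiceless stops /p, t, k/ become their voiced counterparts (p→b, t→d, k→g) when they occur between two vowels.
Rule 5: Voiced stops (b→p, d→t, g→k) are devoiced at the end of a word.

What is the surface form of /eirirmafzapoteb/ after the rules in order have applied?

eerermavzabodep

Rule 1 (regressive voicing assimilation): /f/ precedes the voiced obstruent /z/, so it voices to [v] by assimilation. /eirirmafzapoteb/ → eirirmavzapoteb.
Rule 2 (pre-rhotic lowering): /i/ is a high vowel immediately before /r/, so it lowers to [e]. /i/ is a high vowel immediately before /r/, so it lowers to [e]. /eirirmavzapoteb/ → eerermavzapoteb.
Rule 3 (post-nasal voicing): no segment meets the environment; /eerermavzapoteb/ is unchanged.
Rule 4 (intervocalic voicing): /p/ is a voiceless stop between vowels /a/ and /o/, so it voices to [b]. /t/ is a voiceless stop between vowels /o/ and /e/, so it voices to [d]. /eerermavzapoteb/ → eerermavzabodeb.
Rule 5 (final devoicing): /b/ is a voiced stop in word-final position, so it devoices to [p]. /eerermavzabodeb/ → eerermavzabodep.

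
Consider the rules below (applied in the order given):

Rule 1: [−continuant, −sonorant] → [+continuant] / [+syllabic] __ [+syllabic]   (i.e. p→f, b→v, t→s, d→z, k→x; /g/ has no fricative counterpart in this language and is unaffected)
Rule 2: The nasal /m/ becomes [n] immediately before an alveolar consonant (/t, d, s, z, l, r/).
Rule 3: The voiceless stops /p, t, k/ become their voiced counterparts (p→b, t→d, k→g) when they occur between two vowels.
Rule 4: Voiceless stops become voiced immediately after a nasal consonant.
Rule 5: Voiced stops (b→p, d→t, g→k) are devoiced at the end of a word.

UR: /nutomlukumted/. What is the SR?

Rule 1 (intervocalic spirantization): /t/ is a stop between vowels /u/ and /o/, so it spirantizes to the fricative [s]. /k/ is a stop between vowels /u/ and /u/, so it spirantizes to the fricative [x]. /nutomlukumted/ → nusomluxumted.
Rule 2 (nasal place assimilation): /m/ precedes the alveolar consonant /l/, so it assimilates in place to [n]. /m/ precedes the alveolar consonant /t/, so it assimilates in place to [n]. /nusomluxumted/ → nusonluxunted.
Rule 3 (intervocalic voicing): no segment meets the environment; /nusonluxunted/ is unchanged.
Rule 4 (post-nasal voicing): /t/ is a voiceless stop immediately after the nasal /n/, so it voices to [d]. /nusonluxunted/ → nusonluxunded.
Rule 5 (final devoicing): /d/ is a voiced stop in word-final position, so it devoices to [t]. /nusonluxunded/ → nusonluxundet.

nusonluxundet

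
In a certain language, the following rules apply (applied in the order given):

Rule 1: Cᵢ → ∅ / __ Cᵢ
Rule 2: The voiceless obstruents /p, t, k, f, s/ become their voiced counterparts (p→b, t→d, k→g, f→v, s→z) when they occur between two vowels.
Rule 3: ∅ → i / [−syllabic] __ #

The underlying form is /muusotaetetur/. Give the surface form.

muuzodaededuri

Rule 1 (degemination): no segment meets the environment; /muusotaetetur/ is unchanged.
Rule 2 (intervocalic voicing): /s/ is a voiceless obstruent between vowels /u/ and /o/, so it voices to [z]. /t/ is a voiceless obstruent between vowels /o/ and /a/, so it voices to [d]. /t/ is a voiceless obstruent between vowels /e/ and /e/, so it voices to [d]. /t/ is a voiceless obstruent between vowels /e/ and /u/, so it voices to [d]. /muusotaetetur/ → muuzodaededur.
Rule 3 (final i-epenthesis): the form ends in the consonant /r/, so [i] is inserted word-finally. /muuzodaededur/ → muuzodaededuri.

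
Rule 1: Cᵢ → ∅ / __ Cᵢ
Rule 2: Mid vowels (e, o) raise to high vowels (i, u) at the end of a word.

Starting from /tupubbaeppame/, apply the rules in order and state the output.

Rule 1 (degemination): /bb/ is a geminate; the first /b/ deletes. /pp/ is a geminate; the first /p/ deletes. /tupubbaeppame/ → tupubaepame.
Rule 2 (final vowel raising): /e/ is a mid vowel in word-final position, so it raises to [i]. /tupubaepame/ → tupubaepami.

tupubaepami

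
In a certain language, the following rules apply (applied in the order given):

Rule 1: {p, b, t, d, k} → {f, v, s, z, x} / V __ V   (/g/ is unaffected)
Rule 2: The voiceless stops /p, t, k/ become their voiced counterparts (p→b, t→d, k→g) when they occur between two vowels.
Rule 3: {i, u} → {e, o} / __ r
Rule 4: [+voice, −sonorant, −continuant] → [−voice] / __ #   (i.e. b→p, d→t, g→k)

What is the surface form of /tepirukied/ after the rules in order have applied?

teferuxiet

Rule 1 (intervocalic spirantization): /p/ is a stop between vowels /e/ and /i/, so it spirantizes to the fricative [f]. /k/ is a stop between vowels /u/ and /i/, so it spirantizes to the fricative [x]. /tepirukied/ → tefiruxied.
Rule 2 (intervocalic voicing): no segment meets the environment; /tefiruxied/ is unchanged.
Rule 3 (pre-rhotic lowering): /i/ is a high vowel immediately before /r/, so it lowers to [e]. /tefiruxied/ → teferuxied.
Rule 4 (final devoicing): /d/ is a voiced stop in word-final position, so it devoices to [t]. /teferuxied/ → teferuxiet.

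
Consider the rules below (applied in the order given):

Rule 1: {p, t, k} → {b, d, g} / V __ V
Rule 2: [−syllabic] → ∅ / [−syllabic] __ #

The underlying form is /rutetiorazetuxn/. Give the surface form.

rudediorazedux

Rule 1 (intervocalic voicing): /t/ is a voiceless stop between vowels /u/ and /e/, so it voices to [d]. /t/ is a voiceless stop between vowels /e/ and /i/, so it voices to [d]. /t/ is a voiceless stop between vowels /e/ and /u/, so it voices to [d]. /rutetiorazetuxn/ → rudediorazeduxn.
Rule 2 (final cluster simplification): /n/ is the second consonant of a word-final cluster /xn/, so it deletes. /rudediorazeduxn/ → rudediorazedux.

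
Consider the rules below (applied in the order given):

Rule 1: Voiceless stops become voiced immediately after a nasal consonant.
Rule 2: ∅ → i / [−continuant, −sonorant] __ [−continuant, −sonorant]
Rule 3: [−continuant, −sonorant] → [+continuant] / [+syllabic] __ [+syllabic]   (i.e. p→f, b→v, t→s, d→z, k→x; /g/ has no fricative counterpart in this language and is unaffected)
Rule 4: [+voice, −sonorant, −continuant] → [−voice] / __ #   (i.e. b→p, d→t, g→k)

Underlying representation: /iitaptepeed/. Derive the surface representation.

iisafisefeet

Rule 1 (post-nasal voicing): no segment meets the environment; /iitaptepeed/ is unchanged.
Rule 2 (stop-cluster i-epenthesis): /p/ and /t/ form a stop–stop cluster, so [i] is inserted between them. /iitaptepeed/ → iitapitepeed.
Rule 3 (intervocalic spirantization): /t/ is a stop between vowels /i/ and /a/, so it spirantizes to the fricative [s]. /p/ is a stop between vowels /a/ and /i/, so it spirantizes to the fricative [f]. /t/ is a stop between vowels /i/ and /e/, so it spirantizes to the fricative [s]. /p/ is a stop between vowels /e/ and /e/, so it spirantizes to the fricative [f]. /iitapitepeed/ → iisafisefeed.
Rule 4 (final devoicing): /d/ is a voiced stop in word-final position, so it devoices to [t]. /iisafisefeed/ → iisafisefeet.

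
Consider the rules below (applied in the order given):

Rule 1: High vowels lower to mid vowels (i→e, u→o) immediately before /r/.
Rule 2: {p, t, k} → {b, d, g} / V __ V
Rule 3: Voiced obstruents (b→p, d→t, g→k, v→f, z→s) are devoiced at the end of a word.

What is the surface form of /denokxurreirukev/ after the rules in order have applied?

Rule 1 (pre-rhotic lowering): /u/ is a high vowel immediately before /r/, so it lowers to [o]. /i/ is a high vowel immediately before /r/, so it lowers to [e]. /denokxurreirukev/ → denokxorreerukev.
Rule 2 (intervocalic voicing): /k/ is a voiceless stop between vowels /u/ and /e/, so it voices to [g]. /denokxorreerukev/ → denokxorreerugev.
Rule 3 (final devoicing): /v/ is a voiced obstruent in word-final position, so it devoices to [f]. /denokxorreerugev/ → denokxorreerugef.

denokxorreerugef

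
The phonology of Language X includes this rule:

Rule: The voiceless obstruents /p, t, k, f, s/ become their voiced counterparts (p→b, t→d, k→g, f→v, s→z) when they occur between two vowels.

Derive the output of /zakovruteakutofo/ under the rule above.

/k/ is a voiceless obstruent between vowels /a/ and /o/, so it voices to [g].
/t/ is a voiceless obstruent between vowels /u/ and /e/, so it voices to [d].
/k/ is a voiceless obstruent between vowels /a/ and /u/, so it voices to [g].
/t/ is a voiceless obstruent between vowels /u/ and /o/, so it voices to [d].
/f/ is a voiceless obstruent between vowels /o/ and /o/, so it voices to [v].
Surface form: [zagovrudeagudovo].

zagovrudeagudovo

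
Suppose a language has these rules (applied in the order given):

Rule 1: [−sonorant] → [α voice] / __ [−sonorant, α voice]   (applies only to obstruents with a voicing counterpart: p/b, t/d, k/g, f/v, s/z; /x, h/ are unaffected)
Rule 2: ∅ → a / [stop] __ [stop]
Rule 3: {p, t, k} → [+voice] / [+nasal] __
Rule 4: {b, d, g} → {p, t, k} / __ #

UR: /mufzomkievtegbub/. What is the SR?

Rule 1 (regressive voicing assimilation): /f/ precedes the voiced obstruent /z/, so it voices to [v] by assimilation. /v/ precedes the voiceless obstruent /t/, so it devoices to [f] by assimilation. /mufzomkievtegbub/ → muvzomkieftegbub.
Rule 2 (stop-cluster a-epenthesis): /g/ and /b/ form a stop–stop cluster, so [a] is inserted between them. /muvzomkieftegbub/ → muvzomkieftegabub.
Rule 3 (post-nasal voicing): /k/ is a voiceless stop immediately after the nasal /m/, so it voices to [g]. /muvzomkieftegabub/ → muvzomgieftegabub.
Rule 4 (final devoicing): /b/ is a voiced stop in word-final position, so it devoices to [p]. /muvzomgieftegabub/ → muvzomgieftegabup.

muvzomgieftegabup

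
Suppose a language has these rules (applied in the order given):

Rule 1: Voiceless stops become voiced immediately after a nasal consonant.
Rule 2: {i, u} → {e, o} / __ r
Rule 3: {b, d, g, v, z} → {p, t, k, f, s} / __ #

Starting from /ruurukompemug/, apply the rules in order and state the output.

Rule 1 (post-nasal voicing): /p/ is a voiceless stop immediately after the nasal /m/, so it voices to [b]. /ruurukompemug/ → ruurukombemug.
Rule 2 (pre-rhotic lowering): /u/ is a high vowel immediately before /r/, so it lowers to [o]. /ruurukombemug/ → ruorukombemug.
Rule 3 (final devoicing): /g/ is a voiced obstruent in word-final position, so it devoices to [k]. /ruorukombemug/ → ruorukombemuk.

ruorukombemuk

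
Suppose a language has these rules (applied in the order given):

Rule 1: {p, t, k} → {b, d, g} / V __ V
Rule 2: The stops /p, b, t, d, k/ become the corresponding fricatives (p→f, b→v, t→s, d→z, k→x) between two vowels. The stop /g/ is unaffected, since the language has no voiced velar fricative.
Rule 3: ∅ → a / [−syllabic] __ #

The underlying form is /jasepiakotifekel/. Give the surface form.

Rule 1 (intervocalic voicing): /p/ is a voiceless stop between vowels /e/ and /i/, so it voices to [b]. /k/ is a voiceless stop between vowels /a/ and /o/, so it voices to [g]. /t/ is a voiceless stop between vowels /o/ and /i/, so it voices to [d]. /k/ is a voiceless stop between vowels /e/ and /e/, so it voices to [g]. /jasepiakotifekel/ → jasebiagodifegel.
Rule 2 (intervocalic spirantization): /b/ is a stop between vowels /e/ and /i/, so it spirantizes to the fricative [v]. /d/ is a stop between vowels /o/ and /i/, so it spirantizes to the fricative [z]. /jasebiagodifegel/ → jaseviagozifegel.
Rule 3 (final a-epenthesis): the form ends in the consonant /l/, so [a] is inserted word-finally. /jaseviagozifegel/ → jaseviagozifegela.

jaseviagozifegela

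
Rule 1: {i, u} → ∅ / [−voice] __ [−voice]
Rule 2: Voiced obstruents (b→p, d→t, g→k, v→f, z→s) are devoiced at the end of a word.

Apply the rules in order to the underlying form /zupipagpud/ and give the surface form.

zuppagput

Rule 1 (high vowel syncope): /i/ is a high vowel flanked by voiceless consonants /p/ and /p/, so it deletes. /zupipagpud/ → zuppagpud.
Rule 2 (final devoicing): /d/ is a voiced obstruent in word-final position, so it devoices to [t]. /zuppagpud/ → zuppagput.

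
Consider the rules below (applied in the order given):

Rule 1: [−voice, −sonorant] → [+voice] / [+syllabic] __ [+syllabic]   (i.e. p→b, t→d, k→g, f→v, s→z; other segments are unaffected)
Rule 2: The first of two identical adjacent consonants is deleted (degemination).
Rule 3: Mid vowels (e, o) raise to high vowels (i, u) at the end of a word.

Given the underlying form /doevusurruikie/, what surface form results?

Rule 1 (intervocalic voicing): /s/ is a voiceless obstruent between vowels /u/ and /u/, so it voices to [z]. /k/ is a voiceless obstruent between vowels /i/ and /i/, so it voices to [g]. /doevusurruikie/ → doevuzurruigie.
Rule 2 (degemination): /rr/ is a geminate; the first /r/ deletes. /doevuzurruigie/ → doevuzuruigie.
Rule 3 (final vowel raising): /e/ is a mid vowel in word-final position, so it raises to [i]. /doevuzuruigie/ → doevuzuruigii.

doevuzuruigii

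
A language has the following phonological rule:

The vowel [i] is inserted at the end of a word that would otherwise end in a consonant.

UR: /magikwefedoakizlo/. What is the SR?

magikwefedoakizlo

No segment of /magikwefedoakizlo/ meets the structural description of the rule, so the form surfaces unchanged.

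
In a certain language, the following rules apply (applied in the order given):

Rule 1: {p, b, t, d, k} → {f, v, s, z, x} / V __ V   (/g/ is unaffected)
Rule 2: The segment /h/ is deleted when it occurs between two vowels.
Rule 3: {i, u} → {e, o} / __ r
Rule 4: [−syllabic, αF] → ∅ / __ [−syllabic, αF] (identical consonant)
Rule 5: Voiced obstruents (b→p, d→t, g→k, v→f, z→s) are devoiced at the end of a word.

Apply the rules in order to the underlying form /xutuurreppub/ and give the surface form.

xusuorepup

Rule 1 (intervocalic spirantization): /t/ is a stop between vowels /u/ and /u/, so it spirantizes to the fricative [s]. /xutuurreppub/ → xusuurreppub.
Rule 2 (intervocalic h-deletion): no segment meets the environment; /xusuurreppub/ is unchanged.
Rule 3 (pre-rhotic lowering): /u/ is a high vowel immediately before /r/, so it lowers to [o]. /xusuurreppub/ → xusuorreppub.
Rule 4 (degemination): /rr/ is a geminate; the first /r/ deletes. /pp/ is a geminate; the first /p/ deletes. /xusuorreppub/ → xusuorepub.
Rule 5 (final devoicing): /b/ is a voiced obstruent in word-final position, so it devoices to [p]. /xusuorepub/ → xusuorepup.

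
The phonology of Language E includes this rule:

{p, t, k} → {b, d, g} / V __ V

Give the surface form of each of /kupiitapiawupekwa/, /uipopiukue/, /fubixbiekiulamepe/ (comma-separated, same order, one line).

/kupiitapiawupekwa/: /p/ is a voiceless stop between vowels /u/ and /i/, so it voices to [b]. /t/ is a voiceless stop between vowels /i/ and /a/, so it voices to [d]. /p/ is a voiceless stop between vowels /a/ and /i/, so it voices to [b]. /p/ is a voiceless stop between vowels /u/ and /e/, so it voices to [b]. → [kubiidabiawubekwa].
/uipopiukue/: /p/ is a voiceless stop between vowels /i/ and /o/, so it voices to [b]. /p/ is a voiceless stop between vowels /o/ and /i/, so it voices to [b]. /k/ is a voiceless stop between vowels /u/ and /u/, so it voices to [g]. → [uibobiugue].
/fubixbiekiulamepe/: /k/ is a voiceless stop between vowels /e/ and /i/, so it voices to [g]. /p/ is a voiceless stop between vowels /e/ and /e/, so it voices to [b]. → [fubixbiegiulamebe].

kubiidabiawubekwa, uibobiugue, fubixbiegiulamebe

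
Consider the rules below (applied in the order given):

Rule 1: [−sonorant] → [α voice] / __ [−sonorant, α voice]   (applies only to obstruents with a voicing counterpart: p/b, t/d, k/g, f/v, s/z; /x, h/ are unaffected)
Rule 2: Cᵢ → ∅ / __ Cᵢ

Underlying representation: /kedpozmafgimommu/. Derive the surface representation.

Rule 1 (regressive voicing assimilation): /d/ precedes the voiceless obstruent /p/, so it devoices to [t] by assimilation. /f/ precedes the voiced obstruent /g/, so it voices to [v] by assimilation. /kedpozmafgimommu/ → ketpozmavgimommu.
Rule 2 (degemination): /mm/ is a geminate; the first /m/ deletes. /ketpozmavgimommu/ → ketpozmavgimomu.

ketpozmavgimomu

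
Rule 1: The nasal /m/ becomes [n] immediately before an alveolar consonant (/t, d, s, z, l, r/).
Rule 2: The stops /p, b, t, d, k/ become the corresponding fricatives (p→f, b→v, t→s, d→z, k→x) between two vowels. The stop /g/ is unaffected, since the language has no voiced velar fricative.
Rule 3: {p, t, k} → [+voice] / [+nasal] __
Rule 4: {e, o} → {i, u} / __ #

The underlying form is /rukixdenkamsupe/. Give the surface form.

Rule 1 (nasal place assimilation): /m/ precedes the alveolar consonant /s/, so it assimilates in place to [n]. /rukixdenkamsupe/ → rukixdenkansupe.
Rule 2 (intervocalic spirantization): /k/ is a stop between vowels /u/ and /i/, so it spirantizes to the fricative [x]. /p/ is a stop between vowels /u/ and /e/, so it spirantizes to the fricative [f]. /rukixdenkansupe/ → ruxixdenkansufe.
Rule 3 (post-nasal voicing): /k/ is a voiceless stop immediately after the nasal /n/, so it voices to [g]. /ruxixdenkansufe/ → ruxixdengansufe.
Rule 4 (final vowel raising): /e/ is a mid vowel in word-final position, so it raises to [i]. /ruxixdengansufe/ → ruxixdengansufi.

ruxixdengansufi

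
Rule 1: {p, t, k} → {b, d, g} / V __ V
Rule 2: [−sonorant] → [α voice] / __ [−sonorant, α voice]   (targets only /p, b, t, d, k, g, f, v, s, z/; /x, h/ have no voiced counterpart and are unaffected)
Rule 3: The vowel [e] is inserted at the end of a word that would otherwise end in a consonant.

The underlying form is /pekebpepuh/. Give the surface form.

pegeppebuhe

Rule 1 (intervocalic voicing): /k/ is a voiceless stop between vowels /e/ and /e/, so it voices to [g]. /p/ is a voiceless stop between vowels /e/ and /u/, so it voices to [b]. /pekebpepuh/ → pegebpebuh.
Rule 2 (regressive voicing assimilation): /b/ precedes the voiceless obstruent /p/, so it devoices to [p] by assimilation. /pegebpebuh/ → pegeppebuh.
Rule 3 (final e-epenthesis): the form ends in the consonant /h/, so [e] is inserted word-finally. /pegeppebuh/ → pegeppebuhe.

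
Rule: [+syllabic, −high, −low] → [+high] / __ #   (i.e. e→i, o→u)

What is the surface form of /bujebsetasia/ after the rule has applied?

No segment of /bujebsetasia/ meets the structural description of the rule, so the form surfaces unchanged.

bujebsetasia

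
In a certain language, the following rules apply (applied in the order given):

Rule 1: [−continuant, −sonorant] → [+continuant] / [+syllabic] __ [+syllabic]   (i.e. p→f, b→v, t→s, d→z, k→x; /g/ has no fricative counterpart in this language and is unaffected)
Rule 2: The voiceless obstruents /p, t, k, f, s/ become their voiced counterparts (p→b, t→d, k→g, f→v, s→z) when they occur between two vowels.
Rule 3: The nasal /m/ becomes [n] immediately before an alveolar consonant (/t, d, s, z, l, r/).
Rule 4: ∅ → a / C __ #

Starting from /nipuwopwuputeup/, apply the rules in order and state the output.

Rule 1 (intervocalic spirantization): /p/ is a stop between vowels /i/ and /u/, so it spirantizes to the fricative [f]. /p/ is a stop between vowels /u/ and /u/, so it spirantizes to the fricative [f]. /t/ is a stop between vowels /u/ and /e/, so it spirantizes to the fricative [s]. /nipuwopwuputeup/ → nifuwopwufuseup.
Rule 2 (intervocalic voicing): /f/ is a voiceless obstruent between vowels /i/ and /u/, so it voices to [v]. /f/ is a voiceless obstruent between vowels /u/ and /u/, so it voices to [v]. /s/ is a voiceless obstruent between vowels /u/ and /e/, so it voices to [z]. /nifuwopwufuseup/ → nivuwopwuvuzeup.
Rule 3 (nasal place assimilation): no segment meets the environment; /nivuwopwuvuzeup/ is unchanged.
Rule 4 (final a-epenthesis): the form ends in the consonant /p/, so [a] is inserted word-finally. /nivuwopwuvuzeup/ → nivuwopwuvuzeupa.

nivuwopwuvuzeupa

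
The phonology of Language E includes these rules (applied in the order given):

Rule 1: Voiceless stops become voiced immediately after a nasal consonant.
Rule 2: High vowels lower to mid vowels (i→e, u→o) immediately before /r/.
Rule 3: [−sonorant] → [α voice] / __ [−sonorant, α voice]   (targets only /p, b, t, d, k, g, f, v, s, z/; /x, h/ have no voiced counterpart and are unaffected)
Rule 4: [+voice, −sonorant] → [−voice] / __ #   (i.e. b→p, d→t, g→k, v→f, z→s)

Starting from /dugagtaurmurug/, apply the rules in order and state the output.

dugaktaormoruk

Rule 1 (post-nasal voicing): no segment meets the environment; /dugagtaurmurug/ is unchanged.
Rule 2 (pre-rhotic lowering): /u/ is a high vowel immediately before /r/, so it lowers to [o]. /u/ is a high vowel immediately before /r/, so it lowers to [o]. /dugagtaurmurug/ → dugagtaormorug.
Rule 3 (regressive voicing assimilation): /g/ precedes the voiceless obstruent /t/, so it devoices to [k] by assimilation. /dugagtaormorug/ → dugaktaormorug.
Rule 4 (final devoicing): /g/ is a voiced obstruent in word-final position, so it devoices to [k]. /dugaktaormorug/ → dugaktaormoruk.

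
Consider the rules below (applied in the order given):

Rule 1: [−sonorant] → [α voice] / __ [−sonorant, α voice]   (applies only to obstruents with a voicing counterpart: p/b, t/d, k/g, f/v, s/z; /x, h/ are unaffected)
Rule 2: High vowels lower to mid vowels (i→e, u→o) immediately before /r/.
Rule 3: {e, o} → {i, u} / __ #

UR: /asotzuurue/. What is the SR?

Rule 1 (regressive voicing assimilation): /t/ precedes the voiced obstruent /z/, so it voices to [d] by assimilation. /asotzuurue/ → asodzuurue.
Rule 2 (pre-rhotic lowering): /u/ is a high vowel immediately before /r/, so it lowers to [o]. /asodzuurue/ → asodzuorue.
Rule 3 (final vowel raising): /e/ is a mid vowel in word-final position, so it raises to [i]. /asodzuorue/ → asodzuorui.

asodzuorui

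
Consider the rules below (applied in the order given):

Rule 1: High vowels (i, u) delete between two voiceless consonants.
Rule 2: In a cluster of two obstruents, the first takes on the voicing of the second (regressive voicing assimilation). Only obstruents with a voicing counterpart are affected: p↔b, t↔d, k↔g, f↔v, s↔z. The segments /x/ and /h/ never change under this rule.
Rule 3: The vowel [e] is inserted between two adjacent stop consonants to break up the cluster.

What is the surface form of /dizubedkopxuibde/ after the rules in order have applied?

Rule 1 (high vowel syncope): no segment meets the environment; /dizubedkopxuibde/ is unchanged.
Rule 2 (regressive voicing assimilation): /d/ precedes the voiceless obstruent /k/, so it devoices to [t] by assimilation. /dizubedkopxuibde/ → dizubetkopxuibde.
Rule 3 (stop-cluster e-epenthesis): /t/ and /k/ form a stop–stop cluster, so [e] is inserted between them. /b/ and /d/ form a stop–stop cluster, so [e] is inserted between them. /dizubetkopxuibde/ → dizubetekopxuibede.

dizubetekopxuibede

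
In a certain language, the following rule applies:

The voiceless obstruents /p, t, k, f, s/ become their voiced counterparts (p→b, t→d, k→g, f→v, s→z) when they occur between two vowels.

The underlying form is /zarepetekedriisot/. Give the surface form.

Scanning /zarepetekedriisot/: /p/ is a voiceless obstruent between vowels /e/ and /e/, so it voices to [b]; /t/ is a voiceless obstruent between vowels /e/ and /e/, so it voices to [d]; /k/ is a voiceless obstruent between vowels /e/ and /e/, so it voices to [g]; /s/ is a voiceless obstruent between vowels /i/ and /o/, so it voices to [z]; /t/ at position 17 is not in the conditioning environment.
Result: [zarebedegedriizot].

zarebedegedriizot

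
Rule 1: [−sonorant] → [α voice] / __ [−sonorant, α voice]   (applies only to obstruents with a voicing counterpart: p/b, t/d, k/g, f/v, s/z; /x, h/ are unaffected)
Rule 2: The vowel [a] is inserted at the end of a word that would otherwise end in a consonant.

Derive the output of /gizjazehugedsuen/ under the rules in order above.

Rule 1 (regressive voicing assimilation): /d/ precedes the voiceless obstruent /s/, so it devoices to [t] by assimilation. /gizjazehugedsuen/ → gizjazehugetsuen.
Rule 2 (final a-epenthesis): the form ends in the consonant /n/, so [a] is inserted word-finally. /gizjazehugetsuen/ → gizjazehugetsuena.

gizjazehugetsuena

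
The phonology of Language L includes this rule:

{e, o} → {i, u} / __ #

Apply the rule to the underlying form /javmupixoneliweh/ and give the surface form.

javmupixoneliweh

No segment of /javmupixoneliweh/ meets the structural description of the rule, so the form surfaces unchanged.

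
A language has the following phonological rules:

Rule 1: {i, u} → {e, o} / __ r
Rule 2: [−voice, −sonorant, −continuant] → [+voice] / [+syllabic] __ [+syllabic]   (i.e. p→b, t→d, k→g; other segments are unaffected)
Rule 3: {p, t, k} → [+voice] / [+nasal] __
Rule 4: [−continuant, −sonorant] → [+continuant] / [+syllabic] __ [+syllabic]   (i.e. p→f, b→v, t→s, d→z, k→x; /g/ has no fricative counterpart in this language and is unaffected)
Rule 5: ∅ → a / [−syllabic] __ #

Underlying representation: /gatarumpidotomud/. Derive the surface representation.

Rule 1 (pre-rhotic lowering): no segment meets the environment; /gatarumpidotomud/ is unchanged.
Rule 2 (intervocalic voicing): /t/ is a voiceless stop between vowels /a/ and /a/, so it voices to [d]. /t/ is a voiceless stop between vowels /o/ and /o/, so it voices to [d]. /gatarumpidotomud/ → gadarumpidodomud.
Rule 3 (post-nasal voicing): /p/ is a voiceless stop immediately after the nasal /m/, so it voices to [b]. /gadarumpidodomud/ → gadarumbidodomud.
Rule 4 (intervocalic spirantization): /d/ is a stop between vowels /a/ and /a/, so it spirantizes to the fricative [z]. /d/ is a stop between vowels /i/ and /o/, so it spirantizes to the fricative [z]. /d/ is a stop between vowels /o/ and /o/, so it spirantizes to the fricative [z]. /gadarumbidodomud/ → gazarumbizozomud.
Rule 5 (final a-epenthesis): the form ends in the consonant /d/, so [a] is inserted word-finally. /gazarumbizozomud/ → gazarumbizozomuda.

gazarumbizozomuda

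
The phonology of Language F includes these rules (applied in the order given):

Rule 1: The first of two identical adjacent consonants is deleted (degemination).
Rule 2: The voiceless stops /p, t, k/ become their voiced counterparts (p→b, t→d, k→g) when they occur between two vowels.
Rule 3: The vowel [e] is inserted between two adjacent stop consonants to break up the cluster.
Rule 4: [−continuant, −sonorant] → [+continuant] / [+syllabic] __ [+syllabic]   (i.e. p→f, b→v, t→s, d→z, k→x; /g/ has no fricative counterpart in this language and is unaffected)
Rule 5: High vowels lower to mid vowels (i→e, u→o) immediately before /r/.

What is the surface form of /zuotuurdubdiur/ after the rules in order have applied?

Rule 1 (degemination): no segment meets the environment; /zuotuurdubdiur/ is unchanged.
Rule 2 (intervocalic voicing): /t/ is a voiceless stop between vowels /o/ and /u/, so it voices to [d]. /zuotuurdubdiur/ → zuoduurdubdiur.
Rule 3 (stop-cluster e-epenthesis): /b/ and /d/ form a stop–stop cluster, so [e] is inserted between them. /zuoduurdubdiur/ → zuoduurdubediur.
Rule 4 (intervocalic spirantization): /d/ is a stop between vowels /o/ and /u/, so it spirantizes to the fricative [z]. /b/ is a stop between vowels /u/ and /e/, so it spirantizes to the fricative [v]. /d/ is a stop between vowels /e/ and /i/, so it spirantizes to the fricative [z]. /zuoduurdubediur/ → zuozuurduveziur.
Rule 5 (pre-rhotic lowering): /u/ is a high vowel immediately before /r/, so it lowers to [o]. /u/ is a high vowel immediately before /r/, so it lowers to [o]. /zuozuurduveziur/ → zuozuorduvezior.

zuozuorduvezior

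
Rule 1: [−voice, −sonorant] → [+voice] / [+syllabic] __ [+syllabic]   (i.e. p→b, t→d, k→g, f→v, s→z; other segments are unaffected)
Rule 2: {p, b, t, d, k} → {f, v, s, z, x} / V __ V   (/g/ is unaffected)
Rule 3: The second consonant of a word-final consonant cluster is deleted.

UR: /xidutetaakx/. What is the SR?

Rule 1 (intervocalic voicing): /t/ is a voiceless obstruent between vowels /u/ and /e/, so it voices to [d]. /t/ is a voiceless obstruent between vowels /e/ and /a/, so it voices to [d]. /xidutetaakx/ → xidudedaakx.
Rule 2 (intervocalic spirantization): /d/ is a stop between vowels /i/ and /u/, so it spirantizes to the fricative [z]. /d/ is a stop between vowels /u/ and /e/, so it spirantizes to the fricative [z]. /d/ is a stop between vowels /e/ and /a/, so it spirantizes to the fricative [z]. /xidudedaakx/ → xizuzezaakx.
Rule 3 (final cluster simplification): /x/ is the second consonant of a word-final cluster /kx/, so it deletes. /xizuzezaakx/ → xizuzezaak.

xizuzezaak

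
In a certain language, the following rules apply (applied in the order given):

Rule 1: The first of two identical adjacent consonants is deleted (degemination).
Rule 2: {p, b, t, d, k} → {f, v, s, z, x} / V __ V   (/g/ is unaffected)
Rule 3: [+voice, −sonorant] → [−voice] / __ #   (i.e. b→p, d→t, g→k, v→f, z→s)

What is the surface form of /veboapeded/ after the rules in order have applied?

Rule 1 (degemination): no segment meets the environment; /veboapeded/ is unchanged.
Rule 2 (intervocalic spirantization): /b/ is a stop between vowels /e/ and /o/, so it spirantizes to the fricative [v]. /p/ is a stop between vowels /a/ and /e/, so it spirantizes to the fricative [f]. /d/ is a stop between vowels /e/ and /e/, so it spirantizes to the fricative [z]. /veboapeded/ → vevoafezed.
Rule 3 (final devoicing): /d/ is a voiced obstruent in word-final position, so it devoices to [t]. /vevoafezed/ → vevoafezet.

vevoafezet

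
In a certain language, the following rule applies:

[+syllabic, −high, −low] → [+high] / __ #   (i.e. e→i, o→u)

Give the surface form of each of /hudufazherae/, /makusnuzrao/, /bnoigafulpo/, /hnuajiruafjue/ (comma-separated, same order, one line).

hudufazherai, makusnuzrau, bnoigafulpu, hnuajiruafjui

/hudufazherae/: /e/ is a mid vowel in word-final position, so it raises to [i]. → [hudufazherai].
/makusnuzrao/: /o/ is a mid vowel in word-final position, so it raises to [u]. → [makusnuzrau].
/bnoigafulpo/: /o/ is a mid vowel in word-final position, so it raises to [u]. → [bnoigafulpu].
/hnuajiruafjue/: /e/ is a mid vowel in word-final position, so it raises to [i]. → [hnuajiruafjui].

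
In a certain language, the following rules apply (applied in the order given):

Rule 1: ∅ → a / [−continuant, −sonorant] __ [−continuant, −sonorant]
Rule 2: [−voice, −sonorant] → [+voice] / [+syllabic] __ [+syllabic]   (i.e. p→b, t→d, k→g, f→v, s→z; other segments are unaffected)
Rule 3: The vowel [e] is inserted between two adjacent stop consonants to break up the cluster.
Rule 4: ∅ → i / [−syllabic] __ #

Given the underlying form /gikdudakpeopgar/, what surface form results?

gigadudagabeobagari

Rule 1 (stop-cluster a-epenthesis): /k/ and /d/ form a stop–stop cluster, so [a] is inserted between them. /k/ and /p/ form a stop–stop cluster, so [a] is inserted between them. /p/ and /g/ form a stop–stop cluster, so [a] is inserted between them. /gikdudakpeopgar/ → gikadudakapeopagar.
Rule 2 (intervocalic voicing): /k/ is a voiceless obstruent between vowels /i/ and /a/, so it voices to [g]. /k/ is a voiceless obstruent between vowels /a/ and /a/, so it voices to [g]. /p/ is a voiceless obstruent between vowels /a/ and /e/, so it voices to [b]. /p/ is a voiceless obstruent between vowels /o/ and /a/, so it voices to [b]. /gikadudakapeopagar/ → gigadudagabeobagar.
Rule 3 (stop-cluster e-epenthesis): no segment meets the environment; /gigadudagabeobagar/ is unchanged.
Rule 4 (final i-epenthesis): the form ends in the consonant /r/, so [i] is inserted word-finally. /gigadudagabeobagar/ → gigadudagabeobagari.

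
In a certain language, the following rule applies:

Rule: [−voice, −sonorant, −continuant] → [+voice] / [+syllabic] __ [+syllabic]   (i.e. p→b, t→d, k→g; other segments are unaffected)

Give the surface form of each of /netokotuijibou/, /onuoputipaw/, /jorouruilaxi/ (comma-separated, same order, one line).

nedogoduijibou, onuobudibaw, jorouruilaxi

/netokotuijibou/: /t/ is a voiceless stop between vowels /e/ and /o/, so it voices to [d]. /k/ is a voiceless stop between vowels /o/ and /o/, so it voices to [g]. /t/ is a voiceless stop between vowels /o/ and /u/, so it voices to [d]. → [nedogoduijibou].
/onuoputipaw/: /p/ is a voiceless stop between vowels /o/ and /u/, so it voices to [b]. /t/ is a voiceless stop between vowels /u/ and /i/, so it voices to [d]. /p/ is a voiceless stop between vowels /i/ and /a/, so it voices to [b]. → [onuobudibaw].
/jorouruilaxi/: the rule's environment is not met; surfaces unchanged as [jorouruilaxi].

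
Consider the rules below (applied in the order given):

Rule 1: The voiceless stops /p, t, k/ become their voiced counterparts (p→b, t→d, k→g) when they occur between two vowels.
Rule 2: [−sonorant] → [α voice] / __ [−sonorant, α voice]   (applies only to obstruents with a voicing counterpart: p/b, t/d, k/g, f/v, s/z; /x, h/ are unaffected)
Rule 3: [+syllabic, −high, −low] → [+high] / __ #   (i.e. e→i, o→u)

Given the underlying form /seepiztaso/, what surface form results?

Rule 1 (intervocalic voicing): /p/ is a voiceless stop between vowels /e/ and /i/, so it voices to [b]. /seepiztaso/ → seebiztaso.
Rule 2 (regressive voicing assimilation): /z/ precedes the voiceless obstruent /t/, so it devoices to [s] by assimilation. /seebiztaso/ → seebistaso.
Rule 3 (final vowel raising): /o/ is a mid vowel in word-final position, so it raises to [u]. /seebistaso/ → seebistasu.

seebistasu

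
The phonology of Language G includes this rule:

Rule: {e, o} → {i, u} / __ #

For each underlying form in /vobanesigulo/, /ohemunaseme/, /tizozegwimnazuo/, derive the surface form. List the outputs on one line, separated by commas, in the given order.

/vobanesigulo/: /o/ is a mid vowel in word-final position, so it raises to [u]. → [vobanesigulu].
/ohemunaseme/: /e/ is a mid vowel in word-final position, so it raises to [i]. → [ohemunasemi].
/tizozegwimnazuo/: /o/ is a mid vowel in word-final position, so it raises to [u]. → [tizozegwimnazuu].

vobanesigulu, ohemunasemi, tizozegwimnazuu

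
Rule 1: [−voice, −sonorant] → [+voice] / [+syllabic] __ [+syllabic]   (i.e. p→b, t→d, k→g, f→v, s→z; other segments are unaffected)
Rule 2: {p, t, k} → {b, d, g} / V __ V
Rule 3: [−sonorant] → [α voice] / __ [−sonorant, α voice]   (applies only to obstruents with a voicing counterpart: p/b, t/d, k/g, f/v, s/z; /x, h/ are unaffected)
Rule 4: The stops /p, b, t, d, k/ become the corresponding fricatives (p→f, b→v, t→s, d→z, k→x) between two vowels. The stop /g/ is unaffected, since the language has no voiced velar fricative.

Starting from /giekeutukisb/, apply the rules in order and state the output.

giegeuzugizb

Rule 1 (intervocalic voicing): /k/ is a voiceless obstruent between vowels /e/ and /e/, so it voices to [g]. /t/ is a voiceless obstruent between vowels /u/ and /u/, so it voices to [d]. /k/ is a voiceless obstruent between vowels /u/ and /i/, so it voices to [g]. /giekeutukisb/ → giegeudugisb.
Rule 2 (intervocalic voicing): no segment meets the environment; /giegeudugisb/ is unchanged.
Rule 3 (regressive voicing assimilation): /s/ precedes the voiced obstruent /b/, so it voices to [z] by assimilation. /giegeudugisb/ → giegeudugizb.
Rule 4 (intervocalic spirantization): /d/ is a stop between vowels /u/ and /u/, so it spirantizes to the fricative [z]. /giegeudugizb/ → giegeuzugizb.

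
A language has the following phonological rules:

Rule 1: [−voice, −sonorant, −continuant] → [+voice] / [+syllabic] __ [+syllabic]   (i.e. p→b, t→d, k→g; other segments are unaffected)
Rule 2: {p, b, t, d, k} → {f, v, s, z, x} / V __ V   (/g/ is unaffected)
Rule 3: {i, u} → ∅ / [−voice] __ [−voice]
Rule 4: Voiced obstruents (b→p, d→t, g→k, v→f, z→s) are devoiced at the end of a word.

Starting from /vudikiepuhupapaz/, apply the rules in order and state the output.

vuzigievuhuvavas

Rule 1 (intervocalic voicing): /k/ is a voiceless stop between vowels /i/ and /i/, so it voices to [g]. /p/ is a voiceless stop between vowels /e/ and /u/, so it voices to [b]. /p/ is a voiceless stop between vowels /u/ and /a/, so it voices to [b]. /p/ is a voiceless stop between vowels /a/ and /a/, so it voices to [b]. /vudikiepuhupapaz/ → vudigiebuhubabaz.
Rule 2 (intervocalic spirantization): /d/ is a stop between vowels /u/ and /i/, so it spirantizes to the fricative [z]. /b/ is a stop between vowels /e/ and /u/, so it spirantizes to the fricative [v]. /b/ is a stop between vowels /u/ and /a/, so it spirantizes to the fricative [v]. /b/ is a stop between vowels /a/ and /a/, so it spirantizes to the fricative [v]. /vudigiebuhubabaz/ → vuzigievuhuvavaz.
Rule 3 (high vowel syncope): no segment meets the environment; /vuzigievuhuvavaz/ is unchanged.
Rule 4 (final devoicing): /z/ is a voiced obstruent in word-final position, so it devoices to [s]. /vuzigievuhuvavaz/ → vuzigievuhuvavas.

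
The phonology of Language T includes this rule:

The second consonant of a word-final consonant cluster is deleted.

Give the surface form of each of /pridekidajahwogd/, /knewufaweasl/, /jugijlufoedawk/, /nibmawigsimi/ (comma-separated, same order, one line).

pridekidajahwog, knewufaweas, jugijlufoedaw, nibmawigsimi

/pridekidajahwogd/: /d/ is the second consonant of a word-final cluster /gd/, so it deletes. → [pridekidajahwog].
/knewufaweasl/: /l/ is the second consonant of a word-final cluster /sl/, so it deletes. → [knewufaweas].
/jugijlufoedawk/: /k/ is the second consonant of a word-final cluster /wk/, so it deletes. → [jugijlufoedaw].
/nibmawigsimi/: the rule's environment is not met; surfaces unchanged as [nibmawigsimi].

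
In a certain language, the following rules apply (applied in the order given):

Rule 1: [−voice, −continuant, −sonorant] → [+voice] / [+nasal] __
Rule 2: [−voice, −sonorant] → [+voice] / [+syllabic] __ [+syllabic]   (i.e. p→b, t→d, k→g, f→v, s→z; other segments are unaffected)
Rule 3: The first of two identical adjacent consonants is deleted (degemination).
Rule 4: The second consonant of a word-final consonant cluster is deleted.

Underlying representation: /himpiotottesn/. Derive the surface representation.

Rule 1 (post-nasal voicing): /p/ is a voiceless stop immediately after the nasal /m/, so it voices to [b]. /himpiotottesn/ → himbiotottesn.
Rule 2 (intervocalic voicing): /t/ is a voiceless obstruent between vowels /o/ and /o/, so it voices to [d]. /himbiotottesn/ → himbiodottesn.
Rule 3 (degemination): /tt/ is a geminate; the first /t/ deletes. /himbiodottesn/ → himbiodotesn.
Rule 4 (final cluster simplification): /n/ is the second consonant of a word-final cluster /sn/, so it deletes. /himbiodotesn/ → himbiodotes.

himbiodotes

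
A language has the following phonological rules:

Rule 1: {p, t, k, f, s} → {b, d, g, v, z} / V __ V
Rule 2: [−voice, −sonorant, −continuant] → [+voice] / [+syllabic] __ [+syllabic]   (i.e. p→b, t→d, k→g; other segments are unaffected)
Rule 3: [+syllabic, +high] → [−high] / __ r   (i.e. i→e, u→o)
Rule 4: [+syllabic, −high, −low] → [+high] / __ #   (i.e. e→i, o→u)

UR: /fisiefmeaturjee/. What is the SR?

Rule 1 (intervocalic voicing): /s/ is a voiceless obstruent between vowels /i/ and /i/, so it voices to [z]. /t/ is a voiceless obstruent between vowels /a/ and /u/, so it voices to [d]. /fisiefmeaturjee/ → fiziefmeadurjee.
Rule 2 (intervocalic voicing): no segment meets the environment; /fiziefmeadurjee/ is unchanged.
Rule 3 (pre-rhotic lowering): /u/ is a high vowel immediately before /r/, so it lowers to [o]. /fiziefmeadurjee/ → fiziefmeadorjee.
Rule 4 (final vowel raising): /e/ is a mid vowel in word-final position, so it raises to [i]. /fiziefmeadorjee/ → fiziefmeadorjei.

fiziefmeadorjei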